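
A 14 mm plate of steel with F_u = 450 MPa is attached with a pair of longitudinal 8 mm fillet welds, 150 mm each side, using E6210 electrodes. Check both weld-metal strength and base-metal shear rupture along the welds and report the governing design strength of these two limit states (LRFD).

φR_n ≈ 473 kN (weld metal governs)

E62XX → F_EXX = 620 MPa.
t_e = 0.707 × 8 = 5.656 mm; L = 300 mm.
Weld metal: φR_n = 0.75 × 0.6 × 620 × 5.656 × 300 × 10⁻³ = 473.4 kN.
Base metal (shear rupture): φR_n = 0.75 × 0.6 × 450 × 14 × 300 × 10⁻³ = 850.5 kN.
Governing: weld metal.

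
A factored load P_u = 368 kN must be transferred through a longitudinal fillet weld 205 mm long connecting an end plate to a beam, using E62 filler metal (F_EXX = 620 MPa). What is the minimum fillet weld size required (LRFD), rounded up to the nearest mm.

w = 10 mm

Total weld length L = 205 mm.
Required throat t_e = P_u / (φ × 0.6 F_EXX × L) = 368 / (0.75 × 0.6 × 620 × 205 × 10⁻³) = 6.434 mm.
Required leg w = t_e / 0.707 = 9.101 mm → use 10 mm.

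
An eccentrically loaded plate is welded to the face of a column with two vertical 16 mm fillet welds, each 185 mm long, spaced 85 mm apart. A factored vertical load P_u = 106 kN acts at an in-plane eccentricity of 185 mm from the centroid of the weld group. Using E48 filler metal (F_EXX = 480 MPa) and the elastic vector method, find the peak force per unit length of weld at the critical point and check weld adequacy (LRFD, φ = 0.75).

f_max ≈ 1300 N/mm; adequate

Total weld length L_w = 370 mm. Treat welds as unit-width lines.
Polar moment about centroid: J = 2[d³/12 + d(b/2)²] = 2[185³/12 + 185×42.5²] = 1724000 mm³.
Direct shear f_v = P/L_w = 106×10³ / 370 = 286.5 N/mm (vertical).
Torsion M = P·e = 106×10³ × 185 = 19610000 N·mm.
Critical point at (x, y) = (42.5, 92.5) from centroid. f_tx = M·y/J = 1052 N/mm; f_ty = M·x/J = 483.5 N/mm.
Resultant f_max = √[f_tx² + (f_v + f_ty)²] = √[1052² + (286.5 + 483.5)²] = 1304 N/mm.
Capacity per unit length: φr_n = 0.75 × 0.6 × 480 × (0.707 × 16) = 2443 N/mm.
1304 ≤ 2443 → adequate.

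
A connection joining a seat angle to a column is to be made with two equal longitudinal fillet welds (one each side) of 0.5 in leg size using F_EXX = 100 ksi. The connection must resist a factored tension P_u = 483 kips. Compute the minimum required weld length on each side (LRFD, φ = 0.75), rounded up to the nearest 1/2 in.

L = 15.5 in on each side

Throat t_e = 0.707 × 0.5 = 0.3535 in.
φr_n = 0.75 × 0.6 × 100 × 0.3535 = 15.91 kips/in.
L_req = P_u / φr_n = 483 / 15.91 = 30.36 in total.
Per side: 30.36 / 2 = 15.18 in.
Round up → use L = 15.5 in on each side.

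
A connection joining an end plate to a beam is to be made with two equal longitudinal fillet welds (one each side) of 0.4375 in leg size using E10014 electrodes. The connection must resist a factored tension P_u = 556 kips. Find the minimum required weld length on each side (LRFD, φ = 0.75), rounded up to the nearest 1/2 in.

L = 20 in on each side

E100XX → F_EXX = 100 ksi.
Throat t_e = 0.707 × 0.4375 = 0.3093 in.
φr_n = 0.75 × 0.6 × 100 × 0.3093 = 13.92 kips/in.
L_req = P_u / φr_n = 556 / 13.92 = 39.95 in total.
Per side: 39.95 / 2 = 19.97 in.
Round up → use L = 20 in on each side.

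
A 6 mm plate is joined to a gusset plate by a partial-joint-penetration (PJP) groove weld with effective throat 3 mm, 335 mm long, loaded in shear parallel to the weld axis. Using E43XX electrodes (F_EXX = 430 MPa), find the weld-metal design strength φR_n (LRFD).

Effective throat (given) t_e = 3 mm.
A_we = 3 × 335 = 1005 mm².
F_nw = 0.6 F_EXX = 258 MPa.
φR_n = 0.75 × 258 × 1005 × 10⁻³ = 194.5 kN.

φR_n ≈ 194 kN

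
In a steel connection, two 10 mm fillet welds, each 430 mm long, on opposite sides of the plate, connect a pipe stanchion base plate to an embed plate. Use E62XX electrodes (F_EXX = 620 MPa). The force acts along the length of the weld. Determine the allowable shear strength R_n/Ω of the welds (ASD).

Effective throat t_e = 0.707 × 10 = 7.07 mm.
Total length L = 860 mm; A_we = 7.07 × 860 = 6080 mm².
F_nw = 0.6 F_EXX = 0.6 × 620 = 372 MPa.
R_n = 372 × 6080 × 10⁻³ = 2262 kN; R_n/Ω = 2262/2.0 = 1131 kN.

R_n/Ω ≈ 1130 kN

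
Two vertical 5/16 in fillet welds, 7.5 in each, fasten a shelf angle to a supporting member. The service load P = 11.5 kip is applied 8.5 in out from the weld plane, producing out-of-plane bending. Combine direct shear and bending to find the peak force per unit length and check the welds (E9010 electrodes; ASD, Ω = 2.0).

f_max ≈ 5.27 kip/in; adequate

E90XX → F_EXX = 90 ksi.
L_w = 2 × 7.5 = 15 in; section modulus (unit throat) S = 2 × L²/6 = 18.75 in².
Direct shear f_v = P/L_w = 11.5/15 = 0.7667 kip/in.
Moment M = P × e = 11.5 × 8.5 = 97.75 kip·in; bending f_b = M/S = 5.213 kip/in.
f_max = √(f_v² + f_b²) = √(0.7667² + 5.213²) = 5.269 kip/in.
r_n/Ω = (1/2.0) × 0.6 × 90 × (0.707 × 0.3125) = 5.965 kip/in → adequate.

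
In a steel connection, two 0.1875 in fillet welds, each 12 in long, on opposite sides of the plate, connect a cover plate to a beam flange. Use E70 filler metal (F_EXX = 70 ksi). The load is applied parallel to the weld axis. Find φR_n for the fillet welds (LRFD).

φR_n ≈ 100 kip

Effective throat t_e = 0.707 × 0.1875 = 0.1326 in.
Total length L = 24 in; A_we = 0.1326 × 24 = 3.181 in².
F_nw = 0.6 F_EXX = 0.6 × 70 = 42 ksi.
φR_n = 0.75 × 42 × 3.181 = 100.2 kip.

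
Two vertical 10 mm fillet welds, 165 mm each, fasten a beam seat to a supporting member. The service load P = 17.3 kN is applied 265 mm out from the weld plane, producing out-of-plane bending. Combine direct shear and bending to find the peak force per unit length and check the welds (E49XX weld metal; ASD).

E49XX → F_EXX = 490 MPa.
L_w = 2 × 165 = 330 mm; section modulus (unit throat) S = 2 × L²/6 = 9075 mm².
Direct shear f_v = P/L_w = 17.3×10³/330 = 52.42 N/mm.
Moment M = P × e = 17.3×10³ × 265 = 4584500 N·mm; bending f_b = M/S = 505.2 N/mm.
f_max = √(f_v² + f_b²) = √(52.42² + 505.2²) = 507.9 N/mm.
r_n/Ω = (1/2.0) × 0.6 × 490 × (0.707 × 10) = 1039 N/mm → adequate.

f_max ≈ 508 N/mm; adequate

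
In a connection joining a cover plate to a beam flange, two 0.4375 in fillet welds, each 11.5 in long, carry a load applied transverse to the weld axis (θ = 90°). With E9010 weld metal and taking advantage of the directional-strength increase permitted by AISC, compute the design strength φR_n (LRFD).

E90XX → F_EXX = 90 ksi.
t_e = 0.707 × 0.4375 = 0.3093 in; A_we = 0.3093 × 23 = 7.114 in².
Directional factor: 1.0 + 0.5 sin^1.5(90°) = 1.5.
F_nw = 0.6 × 90 × 1.5 = 81 ksi.
φR_n = 0.75 × 81 × 7.114 = 432.2 kip.

φR_n ≈ 432 kip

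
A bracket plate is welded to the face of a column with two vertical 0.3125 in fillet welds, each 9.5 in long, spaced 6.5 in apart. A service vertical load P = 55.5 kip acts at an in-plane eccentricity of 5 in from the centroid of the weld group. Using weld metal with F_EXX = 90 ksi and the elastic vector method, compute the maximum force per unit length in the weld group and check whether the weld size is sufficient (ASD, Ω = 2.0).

f_max ≈ 6.74 kip/in; NOT adequate

Total weld length L_w = 19 in. Treat welds as unit-width lines.
Polar moment about centroid: J = 2[d³/12 + d(b/2)²] = 2[9.5³/12 + 9.5×3.25²] = 343.6 in³.
Direct shear f_v = P/L_w = 55.5 / 19 = 2.921 kip/in (vertical).
Torsion M = P·e = 55.5 × 5 = 277.5 kip·in.
Critical point at (x, y) = (3.25, 4.75) from centroid. f_tx = M·y/J = 3.836 kip/in; f_ty = M·x/J = 2.625 kip/in.
Resultant f_max = √[f_tx² + (f_v + f_ty)²] = √[3.836² + (2.921 + 2.625)²] = 6.744 kip/in.
Capacity per unit length: r_n/Ω = (1/2.0) × 0.6 × 90 × (0.707 × 0.3125) = 5.965 kip/in.
6.744 > 5.965 → NOT adequate.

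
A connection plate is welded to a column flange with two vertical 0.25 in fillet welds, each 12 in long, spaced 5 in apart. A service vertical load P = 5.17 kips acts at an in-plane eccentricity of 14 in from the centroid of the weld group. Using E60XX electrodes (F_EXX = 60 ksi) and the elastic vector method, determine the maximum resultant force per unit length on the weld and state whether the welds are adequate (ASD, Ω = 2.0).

f_max ≈ 1.17 kip/in; adequate

Total weld length L_w = 24 in. Treat welds as unit-width lines.
Polar moment about centroid: J = 2[d³/12 + d(b/2)²] = 2[12³/12 + 12×2.5²] = 438 in³.
Direct shear f_v = P/L_w = 5.17 / 24 = 0.2154 kip/in (vertical).
Torsion M = P·e = 5.17 × 14 = 72.38 kip·in.
Critical point at (x, y) = (2.5, 6) from centroid. f_tx = M·y/J = 0.9915 kip/in; f_ty = M·x/J = 0.4131 kip/in.
Resultant f_max = √[f_tx² + (f_v + f_ty)²] = √[0.9915² + (0.2154 + 0.4131)²] = 1.174 kip/in.
Capacity per unit length: r_n/Ω = (1/2.0) × 0.6 × 60 × (0.707 × 0.25) = 3.181 kip/in.
1.174 ≤ 3.181 → adequate.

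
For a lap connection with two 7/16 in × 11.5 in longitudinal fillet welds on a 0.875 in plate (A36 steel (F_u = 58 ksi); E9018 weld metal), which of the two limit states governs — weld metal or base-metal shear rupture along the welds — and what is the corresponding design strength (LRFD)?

E90XX → F_EXX = 90 ksi.
t_e = 0.707 × 0.4375 = 0.3093 in; L = 23 in.
Weld metal: φR_n = 0.75 × 0.6 × 90 × 0.3093 × 23 = 288.1 kips.
Base metal (shear rupture): φR_n = 0.75 × 0.6 × 58 × 0.875 × 23 = 525.3 kips.
Governing: weld metal.

φR_n ≈ 288 kips (weld metal governs)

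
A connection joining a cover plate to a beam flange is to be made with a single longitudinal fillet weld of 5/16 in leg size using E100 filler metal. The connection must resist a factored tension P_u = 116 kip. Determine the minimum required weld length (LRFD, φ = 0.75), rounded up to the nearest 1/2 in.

L = 12 in

E100XX → F_EXX = 100 ksi.
Throat t_e = 0.707 × 0.3125 = 0.2209 in.
φr_n = 0.75 × 0.6 × 100 × 0.2209 = 9.942 kip/in.
L_req = P_u / φr_n = 116 / 9.942 = 11.67 in total.
Round up → use L = 12 in.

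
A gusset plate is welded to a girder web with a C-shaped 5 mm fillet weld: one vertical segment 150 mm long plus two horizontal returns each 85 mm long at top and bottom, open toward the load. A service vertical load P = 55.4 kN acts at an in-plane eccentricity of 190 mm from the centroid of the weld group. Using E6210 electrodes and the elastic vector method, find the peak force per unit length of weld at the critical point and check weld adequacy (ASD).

f_max ≈ 814 N/mm; NOT adequate

E62XX → F_EXX = 620 MPa.
Total weld length L_w = 320 mm. Treat welds as unit-width lines.
Centroid: x̄ = 2×85×42.5 / 320 = 22.58 mm from the vertical weld.
Polar moment about centroid: J = I_x + I_y = [150³/12 + 2×85×75²] + [150×22.58² + 2(85³/12 + 85×19.92²)] = 1484000 mm³.
Direct shear f_v = P/L_w = 55.4×10³ / 320 = 173.1 N/mm (vertical).
Torsion M = P·e = 55.4×10³ × 190 = 10526000 N·mm.
Critical point at (x, y) = (62.42, 75) from centroid. f_tx = M·y/J = 532 N/mm; f_ty = M·x/J = 442.8 N/mm.
Resultant f_max = √[f_tx² + (f_v + f_ty)²] = √[532² + (173.1 + 442.8)²] = 813.9 N/mm.
Capacity per unit length: r_n/Ω = (1/2.0) × 0.6 × 620 × (0.707 × 5) = 657.5 N/mm.
813.9 > 657.5 → NOT adequate.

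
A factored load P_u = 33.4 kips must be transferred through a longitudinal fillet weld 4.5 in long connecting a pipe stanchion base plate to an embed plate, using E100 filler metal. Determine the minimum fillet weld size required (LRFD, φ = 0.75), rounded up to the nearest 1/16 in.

E100XX → F_EXX = 100 ksi.
Total weld length L = 4.5 in.
Required throat t_e = P_u / (φ × 0.6 F_EXX × L) = 33.4 / (0.75 × 0.6 × 100 × 4.5) = 0.1649 in.
Required leg w = t_e / 0.707 = 0.2333 in → use 1/4 in.

w = 1/4 in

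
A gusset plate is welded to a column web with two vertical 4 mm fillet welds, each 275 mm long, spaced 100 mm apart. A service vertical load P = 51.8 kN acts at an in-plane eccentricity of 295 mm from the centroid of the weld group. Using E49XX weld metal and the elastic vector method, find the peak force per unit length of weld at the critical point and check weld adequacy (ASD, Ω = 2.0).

f_max ≈ 502 N/mm; NOT adequate

E49XX → F_EXX = 490 MPa.
Total weld length L_w = 550 mm. Treat welds as unit-width lines.
Polar moment about centroid: J = 2[d³/12 + d(b/2)²] = 2[275³/12 + 275×50²] = 4841000 mm³.
Direct shear f_v = P/L_w = 51.8×10³ / 550 = 94.18 N/mm (vertical).
Torsion M = P·e = 51.8×10³ × 295 = 15281000 N·mm.
Critical point at (x, y) = (50, 137.5) from centroid. f_tx = M·y/J = 434 N/mm; f_ty = M·x/J = 157.8 N/mm.
Resultant f_max = √[f_tx² + (f_v + f_ty)²] = √[434² + (94.18 + 157.8)²] = 501.9 N/mm.
Capacity per unit length: r_n/Ω = (1/2.0) × 0.6 × 490 × (0.707 × 4) = 415.7 N/mm.
501.9 > 415.7 → NOT adequate.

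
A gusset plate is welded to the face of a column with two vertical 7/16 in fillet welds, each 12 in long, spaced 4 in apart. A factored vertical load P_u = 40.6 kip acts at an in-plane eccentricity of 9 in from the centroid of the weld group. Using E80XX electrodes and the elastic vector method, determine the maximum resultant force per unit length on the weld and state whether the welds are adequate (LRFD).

E80XX → F_EXX = 80 ksi.
Total weld length L_w = 24 in. Treat welds as unit-width lines.
Polar moment about centroid: J = 2[d³/12 + d(b/2)²] = 2[12³/12 + 12×2²] = 384 in³.
Direct shear f_v = P/L_w = 40.6 / 24 = 1.692 kip/in (vertical).
Torsion M = P·e = 40.6 × 9 = 365.4 kip·in.
Critical point at (x, y) = (2, 6) from centroid. f_tx = M·y/J = 5.709 kip/in; f_ty = M·x/J = 1.903 kip/in.
Resultant f_max = √[f_tx² + (f_v + f_ty)²] = √[5.709² + (1.692 + 1.903)²] = 6.747 kip/in.
Capacity per unit length: φr_n = 0.75 × 0.6 × 80 × (0.707 × 0.4375) = 11.14 kip/in.
6.747 ≤ 11.14 → adequate.

f_max ≈ 6.75 kip/in; adequate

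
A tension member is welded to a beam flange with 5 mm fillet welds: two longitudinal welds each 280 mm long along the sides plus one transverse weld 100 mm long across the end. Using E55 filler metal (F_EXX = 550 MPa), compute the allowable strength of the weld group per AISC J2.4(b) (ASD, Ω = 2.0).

t_e = 0.707 × 5 = 3.535 mm.
R_nwl = 0.6 × 550 × 3.535 × 560 × 10⁻³ = 653.3 kN (longitudinal, 2 welds).
R_nwt = 0.6 × 550 × 3.535 × 100 × 10⁻³ = 116.7 kN (transverse, base value).
(i) R_nwl + R_nwt = 769.9 kN; (ii) 0.85 R_nwl + 1.5 R_nwt = 730.3 kN.
R_n = max = 769.9 kN [governs: (i)]; R_n/Ω = 385 kN.

R_n/Ω ≈ 385 kN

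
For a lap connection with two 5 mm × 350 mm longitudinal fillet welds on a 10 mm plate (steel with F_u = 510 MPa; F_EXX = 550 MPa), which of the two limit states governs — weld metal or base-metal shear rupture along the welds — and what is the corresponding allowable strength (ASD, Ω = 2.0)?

t_e = 0.707 × 5 = 3.535 mm; L = 700 mm.
Weld metal: R_n/Ω = (1/2.0) × 0.6 × 550 × 3.535 × 700 × 10⁻³ = 408.3 kN.
Base metal (shear rupture): R_n/Ω = (1/2.0) × 0.6 × 510 × 10 × 700 × 10⁻³ = 1071 kN.
Governing: weld metal.

R_n/Ω ≈ 408 kN (weld metal governs)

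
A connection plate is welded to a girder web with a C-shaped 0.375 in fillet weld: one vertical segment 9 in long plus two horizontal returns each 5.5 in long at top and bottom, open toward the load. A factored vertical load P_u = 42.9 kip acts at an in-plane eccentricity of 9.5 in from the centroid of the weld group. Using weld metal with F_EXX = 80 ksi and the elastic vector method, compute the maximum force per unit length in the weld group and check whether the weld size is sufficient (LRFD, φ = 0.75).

Total weld length L_w = 20 in. Treat welds as unit-width lines.
Centroid: x̄ = 2×5.5×2.75 / 20 = 1.512 in from the vertical weld.
Polar moment about centroid: J = I_x + I_y = [9³/12 + 2×5.5×4.5²] + [9×1.512² + 2(5.5³/12 + 5.5×1.238²)] = 348.7 in³.
Direct shear f_v = P/L_w = 42.9 / 20 = 2.145 kip/in (vertical).
Torsion M = P·e = 42.9 × 9.5 = 407.55 kip·in.
Critical point at (x, y) = (3.987, 4.5) from centroid. f_tx = M·y/J = 5.26 kip/in; f_ty = M·x/J = 4.661 kip/in.
Resultant f_max = √[f_tx² + (f_v + f_ty)²] = √[5.26² + (2.145 + 4.661)²] = 8.602 kip/in.
Capacity per unit length: φr_n = 0.75 × 0.6 × 80 × (0.707 × 0.375) = 9.544 kip/in.
8.602 ≤ 9.544 → adequate.

f_max ≈ 8.6 kip/in; adequate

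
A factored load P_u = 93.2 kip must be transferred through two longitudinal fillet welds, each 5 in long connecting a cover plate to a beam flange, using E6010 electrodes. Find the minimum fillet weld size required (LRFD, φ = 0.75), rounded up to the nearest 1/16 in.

E60XX → F_EXX = 60 ksi.
Total weld length L = 10 in.
Required throat t_e = P_u / (φ × 0.6 F_EXX × L) = 93.2 / (0.75 × 0.6 × 60 × 10) = 0.3452 in.
Required leg w = t_e / 0.707 = 0.4882 in → use 1/2 in.

w = 1/2 in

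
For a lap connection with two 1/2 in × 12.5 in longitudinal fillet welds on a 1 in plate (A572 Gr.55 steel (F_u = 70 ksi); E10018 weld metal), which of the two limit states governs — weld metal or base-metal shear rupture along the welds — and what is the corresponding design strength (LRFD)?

φR_n ≈ 398 kips (weld metal governs)

E100XX → F_EXX = 100 ksi.
t_e = 0.707 × 0.5 = 0.3535 in; L = 25 in.
Weld metal: φR_n = 0.75 × 0.6 × 100 × 0.3535 × 25 = 397.7 kips.
Base metal (shear rupture): φR_n = 0.75 × 0.6 × 70 × 1 × 25 = 787.5 kips.
Governing: weld metal.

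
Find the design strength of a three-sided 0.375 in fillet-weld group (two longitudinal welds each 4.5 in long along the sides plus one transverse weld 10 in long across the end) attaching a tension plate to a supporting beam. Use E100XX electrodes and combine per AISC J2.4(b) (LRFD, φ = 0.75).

E100XX → F_EXX = 100 ksi.
t_e = 0.707 × 0.375 = 0.2651 in.
R_nwl = 0.6 × 100 × 0.2651 × 9 = 143.2 kips (longitudinal, 2 welds).
R_nwt = 0.6 × 100 × 0.2651 × 10 = 159.1 kips (transverse, base value).
(i) R_nwl + R_nwt = 302.2 kips; (ii) 0.85 R_nwl + 1.5 R_nwt = 360.3 kips.
R_n = max = 360.3 kips [governs: (ii)]; φR_n = 270.2 kips.

φR_n ≈ 270 kips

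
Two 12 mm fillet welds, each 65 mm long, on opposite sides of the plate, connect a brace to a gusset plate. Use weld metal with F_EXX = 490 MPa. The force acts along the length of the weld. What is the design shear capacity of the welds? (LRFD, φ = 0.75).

Effective throat t_e = 0.707 × 12 = 8.484 mm.
Total length L = 130 mm; A_we = 8.484 × 130 = 1103 mm².
F_nw = 0.6 F_EXX = 0.6 × 490 = 294 MPa.
φR_n = 0.75 × 294 × 1103 × 10⁻³ = 243.2 kN.

φR_n ≈ 243 kN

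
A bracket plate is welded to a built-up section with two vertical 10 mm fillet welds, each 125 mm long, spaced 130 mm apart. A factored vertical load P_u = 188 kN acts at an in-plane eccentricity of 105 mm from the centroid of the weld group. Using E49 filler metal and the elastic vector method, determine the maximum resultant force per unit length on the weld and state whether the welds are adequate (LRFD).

E49XX → F_EXX = 490 MPa.
Total weld length L_w = 250 mm. Treat welds as unit-width lines.
Polar moment about centroid: J = 2[d³/12 + d(b/2)²] = 2[125³/12 + 125×65²] = 1382000 mm³.
Direct shear f_v = P/L_w = 188×10³ / 250 = 752 N/mm (vertical).
Torsion M = P·e = 188×10³ × 105 = 19740000 N·mm.
Critical point at (x, y) = (65, 62.5) from centroid. f_tx = M·y/J = 892.9 N/mm; f_ty = M·x/J = 928.6 N/mm.
Resultant f_max = √[f_tx² + (f_v + f_ty)²] = √[892.9² + (752 + 928.6)²] = 1903 N/mm.
Capacity per unit length: φr_n = 0.75 × 0.6 × 490 × (0.707 × 10) = 1559 N/mm.
1903 > 1559 → NOT adequate.

f_max ≈ 1900 N/mm; NOT adequate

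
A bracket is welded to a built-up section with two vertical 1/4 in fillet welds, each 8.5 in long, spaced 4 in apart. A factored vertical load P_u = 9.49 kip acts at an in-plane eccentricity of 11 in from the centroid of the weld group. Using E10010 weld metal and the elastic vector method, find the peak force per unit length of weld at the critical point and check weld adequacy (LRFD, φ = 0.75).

f_max ≈ 3.16 kip/in; adequate

E100XX → F_EXX = 100 ksi.
Total weld length L_w = 17 in. Treat welds as unit-width lines.
Polar moment about centroid: J = 2[d³/12 + d(b/2)²] = 2[8.5³/12 + 8.5×2²] = 170.4 in³.
Direct shear f_v = P/L_w = 9.49 / 17 = 0.5582 kip/in (vertical).
Torsion M = P·e = 9.49 × 11 = 104.39 kip·in.
Critical point at (x, y) = (2, 4.25) from centroid. f_tx = M·y/J = 2.604 kip/in; f_ty = M·x/J = 1.226 kip/in.
Resultant f_max = √[f_tx² + (f_v + f_ty)²] = √[2.604² + (0.5582 + 1.226)²] = 3.157 kip/in.
Capacity per unit length: φr_n = 0.75 × 0.6 × 100 × (0.707 × 0.25) = 7.954 kip/in.
3.157 ≤ 7.954 → adequate.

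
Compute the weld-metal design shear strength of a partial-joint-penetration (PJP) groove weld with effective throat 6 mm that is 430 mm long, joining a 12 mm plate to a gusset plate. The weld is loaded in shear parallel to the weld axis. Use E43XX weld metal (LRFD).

E43XX → F_EXX = 430 MPa.
Effective throat (given) t_e = 6 mm.
A_we = 6 × 430 = 2580 mm².
F_nw = 0.6 F_EXX = 258 MPa.
φR_n = 0.75 × 258 × 2580 × 10⁻³ = 499.2 kN.

φR_n ≈ 499 kN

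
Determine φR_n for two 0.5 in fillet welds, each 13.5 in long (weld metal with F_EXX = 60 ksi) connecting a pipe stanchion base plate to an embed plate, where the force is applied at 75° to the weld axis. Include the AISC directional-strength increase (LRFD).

t_e = 0.707 × 0.5 = 0.3535 in; A_we = 0.3535 × 27 = 9.544 in².
Directional factor: 1.0 + 0.5 sin^1.5(75°) = 1.475.
F_nw = 0.6 × 60 × 1.475 = 53.09 ksi.
φR_n = 0.75 × 53.09 × 9.544 = 380 kip.

φR_n ≈ 380 kip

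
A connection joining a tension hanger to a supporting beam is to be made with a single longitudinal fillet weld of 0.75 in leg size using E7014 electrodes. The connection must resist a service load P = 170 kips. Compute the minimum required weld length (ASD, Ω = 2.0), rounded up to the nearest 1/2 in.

E70XX → F_EXX = 70 ksi.
Throat t_e = 0.707 × 0.75 = 0.5302 in.
r_n/Ω = (0.6 × 70 × 0.5302) / 2.0 = 11.14 kip/in.
L_req = P / (r_n/Ω) = 170 / 11.14 = 15.27 in total.
Round up → use L = 15.5 in.

L = 15.5 in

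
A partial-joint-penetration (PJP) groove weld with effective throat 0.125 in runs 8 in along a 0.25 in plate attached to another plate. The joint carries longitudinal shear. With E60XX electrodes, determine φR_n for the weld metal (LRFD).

E60XX → F_EXX = 60 ksi.
Effective throat (given) t_e = 0.125 in.
A_we = 0.125 × 8 = 1 in².
F_nw = 0.6 F_EXX = 36 ksi.
φR_n = 0.75 × 36 × 1 = 27 kips.

φR_n ≈ 27 kips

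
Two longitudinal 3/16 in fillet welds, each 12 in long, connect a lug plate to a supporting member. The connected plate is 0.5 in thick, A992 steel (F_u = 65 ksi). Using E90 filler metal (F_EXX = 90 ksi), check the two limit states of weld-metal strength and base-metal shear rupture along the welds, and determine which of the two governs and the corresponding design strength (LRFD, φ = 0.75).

φR_n ≈ 129 kips (weld metal governs)

t_e = 0.707 × 0.1875 = 0.1326 in; L = 24 in.
Weld metal: φR_n = 0.75 × 0.6 × 90 × 0.1326 × 24 = 128.9 kips.
Base metal (shear rupture): φR_n = 0.75 × 0.6 × 65 × 0.5 × 24 = 351 kips.
Governing: weld metal.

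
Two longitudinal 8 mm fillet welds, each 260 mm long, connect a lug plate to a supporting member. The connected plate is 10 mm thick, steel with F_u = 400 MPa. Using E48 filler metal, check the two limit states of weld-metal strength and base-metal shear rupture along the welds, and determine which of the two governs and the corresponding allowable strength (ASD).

R_n/Ω ≈ 424 kN (weld metal governs)

E48XX → F_EXX = 480 MPa.
t_e = 0.707 × 8 = 5.656 mm; L = 520 mm.
Weld metal: R_n/Ω = (1/2.0) × 0.6 × 480 × 5.656 × 520 × 10⁻³ = 423.5 kN.
Base metal (shear rupture): R_n/Ω = (1/2.0) × 0.6 × 400 × 10 × 520 × 10⁻³ = 624 kN.
Governing: weld metal.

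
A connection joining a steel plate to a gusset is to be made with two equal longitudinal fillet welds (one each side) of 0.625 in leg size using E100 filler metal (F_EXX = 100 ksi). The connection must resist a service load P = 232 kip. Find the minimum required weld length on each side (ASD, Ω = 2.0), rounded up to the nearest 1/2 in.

Throat t_e = 0.707 × 0.625 = 0.4419 in.
r_n/Ω = (0.6 × 100 × 0.4419) / 2.0 = 13.26 kip/in.
L_req = P / (r_n/Ω) = 232 / 13.26 = 17.5 in total.
Per side: 17.5 / 2 = 8.751 in.
Round up → use L = 9 in on each side.

L = 9 in on each side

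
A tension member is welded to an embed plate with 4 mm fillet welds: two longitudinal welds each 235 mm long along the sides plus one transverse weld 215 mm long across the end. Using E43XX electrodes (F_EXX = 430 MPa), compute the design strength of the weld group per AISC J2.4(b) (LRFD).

t_e = 0.707 × 4 = 2.828 mm.
R_nwl = 0.6 × 430 × 2.828 × 470 × 10⁻³ = 342.9 kN (longitudinal, 2 welds).
R_nwt = 0.6 × 430 × 2.828 × 215 × 10⁻³ = 156.9 kN (transverse, base value).
(i) R_nwl + R_nwt = 499.8 kN; (ii) 0.85 R_nwl + 1.5 R_nwt = 526.8 kN.
R_n = max = 526.8 kN [governs: (ii)]; φR_n = 395.1 kN.

φR_n ≈ 395 kN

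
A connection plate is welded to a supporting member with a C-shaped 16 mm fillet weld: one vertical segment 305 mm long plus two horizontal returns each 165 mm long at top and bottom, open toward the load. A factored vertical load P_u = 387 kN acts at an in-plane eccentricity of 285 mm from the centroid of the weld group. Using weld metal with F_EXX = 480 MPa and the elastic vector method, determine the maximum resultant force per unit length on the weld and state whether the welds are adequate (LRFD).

f_max ≈ 2250 N/mm; adequate

Total weld length L_w = 635 mm. Treat welds as unit-width lines.
Centroid: x̄ = 2×165×82.5 / 635 = 42.87 mm from the vertical weld.
Polar moment about centroid: J = I_x + I_y = [305³/12 + 2×165×152.5²] + [305×42.87² + 2(165³/12 + 165×39.63²)] = 11870000 mm³.
Direct shear f_v = P/L_w = 387×10³ / 635 = 609.4 N/mm (vertical).
Torsion M = P·e = 387×10³ × 285 = 110300000 N·mm.
Critical point at (x, y) = (122.1, 152.5) from centroid. f_tx = M·y/J = 1417 N/mm; f_ty = M·x/J = 1135 N/mm.
Resultant f_max = √[f_tx² + (f_v + f_ty)²] = √[1417² + (609.4 + 1135)²] = 2248 N/mm.
Capacity per unit length: φr_n = 0.75 × 0.6 × 480 × (0.707 × 16) = 2443 N/mm.
2248 ≤ 2443 → adequate.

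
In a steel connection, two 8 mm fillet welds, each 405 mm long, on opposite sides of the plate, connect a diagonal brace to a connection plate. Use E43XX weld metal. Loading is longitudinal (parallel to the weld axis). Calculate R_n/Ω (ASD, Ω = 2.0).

R_n/Ω ≈ 591 kN

E43XX → F_EXX = 430 MPa.
Effective throat t_e = 0.707 × 8 = 5.656 mm.
Total length L = 810 mm; A_we = 5.656 × 810 = 4581 mm².
F_nw = 0.6 F_EXX = 0.6 × 430 = 258 MPa.
R_n = 258 × 4581 × 10⁻³ = 1182 kN; R_n/Ω = 1182/2.0 = 591 kN.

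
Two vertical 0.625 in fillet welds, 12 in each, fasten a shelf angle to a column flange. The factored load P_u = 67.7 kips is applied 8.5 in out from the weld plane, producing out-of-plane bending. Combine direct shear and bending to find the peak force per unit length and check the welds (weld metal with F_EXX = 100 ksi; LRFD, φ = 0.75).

f_max ≈ 12.3 kip/in; adequate

L_w = 2 × 12 = 24 in; section modulus (unit throat) S = 2 × L²/6 = 48 in².
Direct shear f_v = P/L_w = 67.7/24 = 2.821 kip/in.
Moment M = P × e = 67.7 × 8.5 = 575.45 kip·in; bending f_b = M/S = 11.99 kip/in.
f_max = √(f_v² + f_b²) = √(2.821² + 11.99²) = 12.32 kip/in.
φr_n = 0.75 × 0.6 × 100 × (0.707 × 0.625) = 19.88 kip/in → adequate.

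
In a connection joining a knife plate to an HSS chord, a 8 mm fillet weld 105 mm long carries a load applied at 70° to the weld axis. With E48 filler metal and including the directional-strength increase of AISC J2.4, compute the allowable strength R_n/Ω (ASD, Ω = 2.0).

R_n/Ω ≈ 124 kN

E48XX → F_EXX = 480 MPa.
t_e = 0.707 × 8 = 5.656 mm; A_we = 5.656 × 105 = 593.9 mm².
Directional factor: 1.0 + 0.5 sin^1.5(70°) = 1.455.
F_nw = 0.6 × 480 × 1.455 = 419.2 MPa.
R_n/Ω = (419.2 × 593.9) / 2.0 × 10⁻³ = 124.5 kN.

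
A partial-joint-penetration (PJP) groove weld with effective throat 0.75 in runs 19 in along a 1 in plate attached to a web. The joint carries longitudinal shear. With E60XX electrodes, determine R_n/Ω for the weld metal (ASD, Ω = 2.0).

R_n/Ω ≈ 256 kip

E60XX → F_EXX = 60 ksi.
Effective throat (given) t_e = 0.75 in.
A_we = 0.75 × 19 = 14.25 in².
F_nw = 0.6 F_EXX = 36 ksi.
R_n/Ω = (36 × 14.25) / 2.0 = 256.5 kip.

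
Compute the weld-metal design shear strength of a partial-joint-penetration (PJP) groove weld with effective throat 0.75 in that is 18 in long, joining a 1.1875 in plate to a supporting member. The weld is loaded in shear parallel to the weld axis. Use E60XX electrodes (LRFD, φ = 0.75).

E60XX → F_EXX = 60 ksi.
Effective throat (given) t_e = 0.75 in.
A_we = 0.75 × 18 = 13.5 in².
F_nw = 0.6 F_EXX = 36 ksi.
φR_n = 0.75 × 36 × 13.5 = 364.5 kip.

φR_n ≈ 364 kip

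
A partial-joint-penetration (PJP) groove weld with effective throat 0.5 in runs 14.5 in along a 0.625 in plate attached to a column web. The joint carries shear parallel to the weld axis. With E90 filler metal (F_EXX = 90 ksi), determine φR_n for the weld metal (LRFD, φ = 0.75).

φR_n ≈ 294 kips

Effective throat (given) t_e = 0.5 in.
A_we = 0.5 × 14.5 = 7.25 in².
F_nw = 0.6 F_EXX = 54 ksi.
φR_n = 0.75 × 54 × 7.25 = 293.6 kips.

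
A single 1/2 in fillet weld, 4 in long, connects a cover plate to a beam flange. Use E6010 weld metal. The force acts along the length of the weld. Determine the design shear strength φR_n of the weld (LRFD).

φR_n ≈ 38.2 kip

E60XX → F_EXX = 60 ksi.
Effective throat t_e = 0.707 × 0.5 = 0.3535 in.
Total length L = 4 in; A_we = 0.3535 × 4 = 1.414 in².
F_nw = 0.6 F_EXX = 0.6 × 60 = 36 ksi.
φR_n = 0.75 × 36 × 1.414 = 38.18 kip.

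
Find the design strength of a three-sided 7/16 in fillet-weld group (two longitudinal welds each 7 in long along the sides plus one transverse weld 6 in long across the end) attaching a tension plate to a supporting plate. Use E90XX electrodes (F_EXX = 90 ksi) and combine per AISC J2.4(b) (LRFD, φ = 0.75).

φR_n ≈ 262 kip

t_e = 0.707 × 0.4375 = 0.3093 in.
R_nwl = 0.6 × 90 × 0.3093 × 14 = 233.8 kip (longitudinal, 2 welds).
R_nwt = 0.6 × 90 × 0.3093 × 6 = 100.2 kip (transverse, base value).
(i) R_nwl + R_nwt = 334.1 kip; (ii) 0.85 R_nwl + 1.5 R_nwt = 349.1 kip.
R_n = max = 349.1 kip [governs: (ii)]; φR_n = 261.8 kip.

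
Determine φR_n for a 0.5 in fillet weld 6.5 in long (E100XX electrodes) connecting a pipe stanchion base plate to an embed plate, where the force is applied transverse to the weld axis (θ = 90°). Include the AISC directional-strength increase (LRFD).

E100XX → F_EXX = 100 ksi.
t_e = 0.707 × 0.5 = 0.3535 in; A_we = 0.3535 × 6.5 = 2.298 in².
Directional factor: 1.0 + 0.5 sin^1.5(90°) = 1.5.
F_nw = 0.6 × 100 × 1.5 = 90 ksi.
φR_n = 0.75 × 90 × 2.298 = 155.1 kips.

φR_n ≈ 155 kips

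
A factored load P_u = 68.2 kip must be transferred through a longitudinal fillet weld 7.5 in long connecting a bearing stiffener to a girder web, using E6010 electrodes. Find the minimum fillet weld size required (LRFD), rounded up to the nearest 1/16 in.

w = 1/2 in

E60XX → F_EXX = 60 ksi.
Total weld length L = 7.5 in.
Required throat t_e = P_u / (φ × 0.6 F_EXX × L) = 68.2 / (0.75 × 0.6 × 60 × 7.5) = 0.3368 in.
Required leg w = t_e / 0.707 = 0.4764 in → use 1/2 in.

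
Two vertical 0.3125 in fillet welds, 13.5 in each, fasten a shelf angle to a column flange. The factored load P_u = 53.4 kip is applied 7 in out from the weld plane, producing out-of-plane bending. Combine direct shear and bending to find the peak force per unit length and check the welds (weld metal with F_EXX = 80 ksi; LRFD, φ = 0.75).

L_w = 2 × 13.5 = 27 in; section modulus (unit throat) S = 2 × L²/6 = 60.75 in².
Direct shear f_v = P/L_w = 53.4/27 = 1.978 kip/in.
Moment M = P × e = 53.4 × 7 = 373.8 kip·in; bending f_b = M/S = 6.153 kip/in.
f_max = √(f_v² + f_b²) = √(1.978² + 6.153²) = 6.463 kip/in.
φr_n = 0.75 × 0.6 × 80 × (0.707 × 0.3125) = 7.954 kip/in → adequate.

f_max ≈ 6.46 kip/in; adequate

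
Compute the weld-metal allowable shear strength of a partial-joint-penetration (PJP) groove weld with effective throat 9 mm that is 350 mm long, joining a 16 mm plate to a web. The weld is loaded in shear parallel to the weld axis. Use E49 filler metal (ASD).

R_n/Ω ≈ 463 kN

E49XX → F_EXX = 490 MPa.
Effective throat (given) t_e = 9 mm.
A_we = 9 × 350 = 3150 mm².
F_nw = 0.6 F_EXX = 294 MPa.
R_n/Ω = (294 × 3150) / 2.0 × 10⁻³ = 463.1 kN.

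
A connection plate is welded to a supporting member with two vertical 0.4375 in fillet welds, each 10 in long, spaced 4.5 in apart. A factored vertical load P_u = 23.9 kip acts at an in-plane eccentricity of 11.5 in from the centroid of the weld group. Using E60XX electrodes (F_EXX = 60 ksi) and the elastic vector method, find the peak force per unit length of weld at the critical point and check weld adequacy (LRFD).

Total weld length L_w = 20 in. Treat welds as unit-width lines.
Polar moment about centroid: J = 2[d³/12 + d(b/2)²] = 2[10³/12 + 10×2.25²] = 267.9 in³.
Direct shear f_v = P/L_w = 23.9 / 20 = 1.195 kip/in (vertical).
Torsion M = P·e = 23.9 × 11.5 = 274.85 kip·in.
Critical point at (x, y) = (2.25, 5) from centroid. f_tx = M·y/J = 5.129 kip/in; f_ty = M·x/J = 2.308 kip/in.
Resultant f_max = √[f_tx² + (f_v + f_ty)²] = √[5.129² + (1.195 + 2.308)²] = 6.212 kip/in.
Capacity per unit length: φr_n = 0.75 × 0.6 × 60 × (0.707 × 0.4375) = 8.351 kip/in.
6.212 ≤ 8.351 → adequate.

f_max ≈ 6.21 kip/in; adequate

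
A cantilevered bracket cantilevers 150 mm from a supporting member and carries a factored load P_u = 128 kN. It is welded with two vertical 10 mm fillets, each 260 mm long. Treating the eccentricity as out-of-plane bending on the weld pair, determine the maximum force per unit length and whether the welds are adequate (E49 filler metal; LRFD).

f_max ≈ 887 N/mm; adequate

E49XX → F_EXX = 490 MPa.
L_w = 2 × 260 = 520 mm; section modulus (unit throat) S = 2 × L²/6 = 22530 mm².
Direct shear f_v = P/L_w = 128×10³/520 = 246.2 N/mm.
Moment M = P × e = 128×10³ × 150 = 19200000 N·mm; bending f_b = M/S = 852.1 N/mm.
f_max = √(f_v² + f_b²) = √(246.2² + 852.1²) = 886.9 N/mm.
φr_n = 0.75 × 0.6 × 490 × (0.707 × 10) = 1559 N/mm → adequate.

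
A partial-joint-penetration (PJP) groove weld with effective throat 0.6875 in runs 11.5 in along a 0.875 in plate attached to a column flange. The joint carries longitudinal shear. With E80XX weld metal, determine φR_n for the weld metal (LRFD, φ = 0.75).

φR_n ≈ 285 kips

E80XX → F_EXX = 80 ksi.
Effective throat (given) t_e = 0.6875 in.
A_we = 0.6875 × 11.5 = 7.906 in².
F_nw = 0.6 F_EXX = 48 ksi.
φR_n = 0.75 × 48 × 7.906 = 284.6 kips.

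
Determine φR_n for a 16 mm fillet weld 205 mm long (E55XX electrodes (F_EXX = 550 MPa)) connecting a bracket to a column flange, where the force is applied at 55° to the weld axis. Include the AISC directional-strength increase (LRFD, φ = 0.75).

φR_n ≈ 787 kN

t_e = 0.707 × 16 = 11.31 mm; A_we = 11.31 × 205 = 2319 mm².
Directional factor: 1.0 + 0.5 sin^1.5(55°) = 1.371.
F_nw = 0.6 × 550 × 1.371 = 452.3 MPa.
φR_n = 0.75 × 452.3 × 2319 × 10⁻³ = 786.7 kN.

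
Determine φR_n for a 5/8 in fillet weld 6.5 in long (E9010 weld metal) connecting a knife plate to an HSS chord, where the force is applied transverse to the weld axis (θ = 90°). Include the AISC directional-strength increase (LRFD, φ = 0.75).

E90XX → F_EXX = 90 ksi.
t_e = 0.707 × 0.625 = 0.4419 in; A_we = 0.4419 × 6.5 = 2.872 in².
Directional factor: 1.0 + 0.5 sin^1.5(90°) = 1.5.
F_nw = 0.6 × 90 × 1.5 = 81 ksi.
φR_n = 0.75 × 81 × 2.872 = 174.5 kips.

φR_n ≈ 174 kips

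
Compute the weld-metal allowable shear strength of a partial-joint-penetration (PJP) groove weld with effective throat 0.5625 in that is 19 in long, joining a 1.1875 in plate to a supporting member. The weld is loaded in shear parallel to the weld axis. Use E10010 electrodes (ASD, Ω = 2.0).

E100XX → F_EXX = 100 ksi.
Effective throat (given) t_e = 0.5625 in.
A_we = 0.5625 × 19 = 10.69 in².
F_nw = 0.6 F_EXX = 60 ksi.
R_n/Ω = (60 × 10.69) / 2.0 = 320.6 kip.

R_n/Ω ≈ 321 kip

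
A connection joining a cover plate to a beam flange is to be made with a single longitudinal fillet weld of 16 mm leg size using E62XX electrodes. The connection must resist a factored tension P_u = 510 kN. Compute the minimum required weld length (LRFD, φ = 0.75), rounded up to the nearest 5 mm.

L = 165 mm

E62XX → F_EXX = 620 MPa.
Throat t_e = 0.707 × 16 = 11.31 mm.
φr_n = 0.75 × 0.6 × 620 × 11.31 × 10⁻³ = 3.156 kN/mm.
L_req = P_u / φr_n = 510 / 3.156 = 161.6 mm total.
Round up → use L = 165 mm.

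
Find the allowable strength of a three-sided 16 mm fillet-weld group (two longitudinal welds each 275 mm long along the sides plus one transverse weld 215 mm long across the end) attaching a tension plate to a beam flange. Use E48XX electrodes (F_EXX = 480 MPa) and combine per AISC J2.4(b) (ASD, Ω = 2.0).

t_e = 0.707 × 16 = 11.31 mm.
R_nwl = 0.6 × 480 × 11.31 × 550 × 10⁻³ = 1792 kN (longitudinal, 2 welds).
R_nwt = 0.6 × 480 × 11.31 × 215 × 10⁻³ = 700.4 kN (transverse, base value).
(i) R_nwl + R_nwt = 2492 kN; (ii) 0.85 R_nwl + 1.5 R_nwt = 2574 kN.
R_n = max = 2574 kN [governs: (ii)]; R_n/Ω = 1287 kN.

R_n/Ω ≈ 1290 kN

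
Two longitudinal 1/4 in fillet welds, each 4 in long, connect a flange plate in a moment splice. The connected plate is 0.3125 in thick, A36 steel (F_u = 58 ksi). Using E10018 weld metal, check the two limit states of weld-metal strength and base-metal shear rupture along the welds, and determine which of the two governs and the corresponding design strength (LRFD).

φR_n ≈ 63.6 kip (weld metal governs)

E100XX → F_EXX = 100 ksi.
t_e = 0.707 × 0.25 = 0.1767 in; L = 8 in.
Weld metal: φR_n = 0.75 × 0.6 × 100 × 0.1767 × 8 = 63.63 kip.
Base metal (shear rupture): φR_n = 0.75 × 0.6 × 58 × 0.3125 × 8 = 65.25 kip.
Governing: weld metal.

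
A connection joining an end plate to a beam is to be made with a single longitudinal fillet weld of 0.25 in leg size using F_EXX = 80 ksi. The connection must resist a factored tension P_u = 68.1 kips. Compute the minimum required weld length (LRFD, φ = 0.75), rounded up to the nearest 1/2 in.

L = 11 in

Throat t_e = 0.707 × 0.25 = 0.1767 in.
φr_n = 0.75 × 0.6 × 80 × 0.1767 = 6.363 kips/in.
L_req = P_u / φr_n = 68.1 / 6.363 = 10.7 in total.
Round up → use L = 11 in.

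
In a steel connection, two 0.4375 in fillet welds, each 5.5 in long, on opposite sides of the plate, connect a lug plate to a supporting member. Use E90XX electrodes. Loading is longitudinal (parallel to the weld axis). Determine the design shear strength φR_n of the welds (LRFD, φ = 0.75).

E90XX → F_EXX = 90 ksi.
Effective throat t_e = 0.707 × 0.4375 = 0.3093 in.
Total length L = 11 in; A_we = 0.3093 × 11 = 3.402 in².
F_nw = 0.6 F_EXX = 0.6 × 90 = 54 ksi.
φR_n = 0.75 × 54 × 3.402 = 137.8 kips.

φR_n ≈ 138 kips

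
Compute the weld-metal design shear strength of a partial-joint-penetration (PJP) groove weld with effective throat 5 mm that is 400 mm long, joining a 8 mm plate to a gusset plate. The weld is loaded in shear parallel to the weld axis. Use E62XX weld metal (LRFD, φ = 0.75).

φR_n ≈ 558 kN

E62XX → F_EXX = 620 MPa.
Effective throat (given) t_e = 5 mm.
A_we = 5 × 400 = 2000 mm².
F_nw = 0.6 F_EXX = 372 MPa.
φR_n = 0.75 × 372 × 2000 × 10⁻³ = 558 kN.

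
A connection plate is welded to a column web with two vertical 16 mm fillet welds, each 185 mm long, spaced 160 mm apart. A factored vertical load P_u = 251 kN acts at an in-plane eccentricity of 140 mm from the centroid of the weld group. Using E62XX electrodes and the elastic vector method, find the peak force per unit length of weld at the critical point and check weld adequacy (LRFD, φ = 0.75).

f_max ≈ 1770 N/mm; adequate

E62XX → F_EXX = 620 MPa.
Total weld length L_w = 370 mm. Treat welds as unit-width lines.
Polar moment about centroid: J = 2[d³/12 + d(b/2)²] = 2[185³/12 + 185×80²] = 3423000 mm³.
Direct shear f_v = P/L_w = 251×10³ / 370 = 678.4 N/mm (vertical).
Torsion M = P·e = 251×10³ × 140 = 35140000 N·mm.
Critical point at (x, y) = (80, 92.5) from centroid. f_tx = M·y/J = 949.5 N/mm; f_ty = M·x/J = 821.2 N/mm.
Resultant f_max = √[f_tx² + (f_v + f_ty)²] = √[949.5² + (678.4 + 821.2)²] = 1775 N/mm.
Capacity per unit length: φr_n = 0.75 × 0.6 × 620 × (0.707 × 16) = 3156 N/mm.
1775 ≤ 3156 → adequate.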